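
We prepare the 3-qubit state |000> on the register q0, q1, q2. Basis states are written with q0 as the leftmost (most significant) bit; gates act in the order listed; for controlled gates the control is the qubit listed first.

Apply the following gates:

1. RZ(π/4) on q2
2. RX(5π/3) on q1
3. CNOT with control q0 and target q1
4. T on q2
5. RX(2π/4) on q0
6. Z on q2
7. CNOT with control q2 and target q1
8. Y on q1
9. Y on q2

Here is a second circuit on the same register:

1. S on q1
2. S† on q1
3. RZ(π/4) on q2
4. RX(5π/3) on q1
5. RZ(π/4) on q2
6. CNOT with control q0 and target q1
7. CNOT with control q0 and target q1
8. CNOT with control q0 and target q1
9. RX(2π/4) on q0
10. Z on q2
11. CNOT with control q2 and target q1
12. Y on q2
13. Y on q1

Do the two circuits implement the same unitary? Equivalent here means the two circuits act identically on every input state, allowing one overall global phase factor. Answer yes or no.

Yes — the two circuits implement the same unitary up to a global phase.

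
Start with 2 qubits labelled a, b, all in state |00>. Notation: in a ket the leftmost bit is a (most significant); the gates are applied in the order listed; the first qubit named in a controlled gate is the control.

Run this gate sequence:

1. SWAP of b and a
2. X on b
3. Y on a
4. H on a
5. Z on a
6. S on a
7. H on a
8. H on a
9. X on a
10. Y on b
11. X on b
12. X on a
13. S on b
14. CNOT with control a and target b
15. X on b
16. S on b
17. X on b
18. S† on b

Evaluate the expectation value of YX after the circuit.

The observable YX averages to -1.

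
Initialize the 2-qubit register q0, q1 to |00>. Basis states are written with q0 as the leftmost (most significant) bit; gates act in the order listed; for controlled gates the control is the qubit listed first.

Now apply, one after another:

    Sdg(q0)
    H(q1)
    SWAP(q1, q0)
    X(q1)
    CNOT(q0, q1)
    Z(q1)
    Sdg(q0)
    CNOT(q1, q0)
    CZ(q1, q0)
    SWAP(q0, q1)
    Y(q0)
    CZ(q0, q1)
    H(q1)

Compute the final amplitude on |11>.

The final state's coefficient on |11> equals 1/2.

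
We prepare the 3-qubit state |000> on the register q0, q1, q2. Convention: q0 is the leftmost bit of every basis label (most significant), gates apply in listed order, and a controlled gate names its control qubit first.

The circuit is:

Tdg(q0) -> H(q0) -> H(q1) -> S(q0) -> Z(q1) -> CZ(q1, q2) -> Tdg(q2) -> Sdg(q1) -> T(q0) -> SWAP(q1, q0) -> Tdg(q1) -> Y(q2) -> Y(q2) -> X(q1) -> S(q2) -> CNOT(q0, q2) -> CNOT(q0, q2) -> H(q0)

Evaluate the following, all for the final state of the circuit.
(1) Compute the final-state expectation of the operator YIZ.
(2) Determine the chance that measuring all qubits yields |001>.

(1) In the final state, YIZ has expectation -1. Key observation: gates 16-17 undo each other exactly, leaving only the rest of the circuit to track.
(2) Outcome |001> occurs with probability 0.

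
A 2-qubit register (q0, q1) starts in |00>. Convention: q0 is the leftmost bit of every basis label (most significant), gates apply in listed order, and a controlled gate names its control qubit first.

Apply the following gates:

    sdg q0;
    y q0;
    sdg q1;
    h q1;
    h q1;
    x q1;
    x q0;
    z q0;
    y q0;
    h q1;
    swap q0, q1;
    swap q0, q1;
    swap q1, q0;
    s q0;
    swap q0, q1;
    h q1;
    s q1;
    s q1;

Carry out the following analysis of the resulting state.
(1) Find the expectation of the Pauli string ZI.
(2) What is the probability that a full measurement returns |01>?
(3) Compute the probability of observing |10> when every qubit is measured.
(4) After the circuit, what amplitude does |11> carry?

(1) The observable ZI averages to -1. Key observation: the block from step 11 through step 12 cancels to the identity and can be dropped.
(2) The probability of measuring |01> is 0.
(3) Outcome |10> occurs with probability 1/2.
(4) The amplitude on |11> is 1/2 + I/2.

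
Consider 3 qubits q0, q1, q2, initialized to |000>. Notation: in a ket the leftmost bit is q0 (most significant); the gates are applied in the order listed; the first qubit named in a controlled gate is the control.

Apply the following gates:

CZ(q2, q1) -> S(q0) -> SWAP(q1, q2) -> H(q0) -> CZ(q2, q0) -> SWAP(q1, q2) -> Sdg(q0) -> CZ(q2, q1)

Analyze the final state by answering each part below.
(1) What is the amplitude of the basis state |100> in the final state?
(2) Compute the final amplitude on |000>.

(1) The final state's coefficient on |100> equals -sqrt(2)*I/2.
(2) The amplitude on |000> is sqrt(2)/2.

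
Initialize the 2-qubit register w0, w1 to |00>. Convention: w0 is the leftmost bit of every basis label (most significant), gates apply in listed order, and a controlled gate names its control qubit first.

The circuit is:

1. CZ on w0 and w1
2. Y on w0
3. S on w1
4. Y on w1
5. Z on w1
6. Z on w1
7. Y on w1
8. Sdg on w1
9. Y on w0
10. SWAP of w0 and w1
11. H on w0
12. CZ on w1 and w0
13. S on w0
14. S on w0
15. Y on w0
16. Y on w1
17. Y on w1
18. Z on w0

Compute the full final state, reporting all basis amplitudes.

The final amplitudes are sqrt(2)*I/2 on |00>, 0 on |01>, -sqrt(2)*I/2 on |10>, 0 on |11>. Key observation: the block from step 2 through step 9 cancels to the identity and can be dropped.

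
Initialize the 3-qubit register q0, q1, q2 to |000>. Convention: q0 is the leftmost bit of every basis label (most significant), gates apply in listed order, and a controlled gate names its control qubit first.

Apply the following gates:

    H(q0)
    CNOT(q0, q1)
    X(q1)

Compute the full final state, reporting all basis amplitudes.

After the circuit, the state carries amplitude sqrt(2)/2 on |010>, sqrt(2)/2 on |100>, and 0 on every other basis state.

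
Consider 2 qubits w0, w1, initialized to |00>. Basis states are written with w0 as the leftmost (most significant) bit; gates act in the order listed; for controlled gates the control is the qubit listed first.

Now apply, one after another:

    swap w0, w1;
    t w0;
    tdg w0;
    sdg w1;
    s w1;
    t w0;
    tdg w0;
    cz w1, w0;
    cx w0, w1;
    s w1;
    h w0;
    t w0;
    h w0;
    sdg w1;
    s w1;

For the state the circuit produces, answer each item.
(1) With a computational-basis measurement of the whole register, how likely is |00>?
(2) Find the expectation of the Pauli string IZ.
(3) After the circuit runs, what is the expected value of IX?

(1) The probability of measuring |00> is sqrt(2)/4 + 1/2. Key observation: the block from step 2 through step 7 cancels to the identity and can be dropped.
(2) In the final state, IZ has expectation 1.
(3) The observable IX averages to 0.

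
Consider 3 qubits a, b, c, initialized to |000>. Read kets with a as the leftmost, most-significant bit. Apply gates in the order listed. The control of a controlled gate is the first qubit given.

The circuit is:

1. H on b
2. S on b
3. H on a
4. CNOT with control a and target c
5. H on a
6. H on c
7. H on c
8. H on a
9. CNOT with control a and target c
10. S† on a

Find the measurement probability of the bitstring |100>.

The probability of measuring |100> is 1/4. Key observation: gates 4-9 undo each other exactly, leaving only the rest of the circuit to track.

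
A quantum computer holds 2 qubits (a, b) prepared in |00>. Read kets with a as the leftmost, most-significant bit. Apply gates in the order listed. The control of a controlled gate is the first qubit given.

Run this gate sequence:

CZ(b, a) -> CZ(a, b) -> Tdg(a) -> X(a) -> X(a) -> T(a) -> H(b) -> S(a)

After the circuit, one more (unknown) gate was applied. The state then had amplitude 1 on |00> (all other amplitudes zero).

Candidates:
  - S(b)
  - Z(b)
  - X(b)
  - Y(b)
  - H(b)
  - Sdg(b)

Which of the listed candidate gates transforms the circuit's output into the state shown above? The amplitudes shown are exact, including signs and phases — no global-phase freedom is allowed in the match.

The applied gate was H(b).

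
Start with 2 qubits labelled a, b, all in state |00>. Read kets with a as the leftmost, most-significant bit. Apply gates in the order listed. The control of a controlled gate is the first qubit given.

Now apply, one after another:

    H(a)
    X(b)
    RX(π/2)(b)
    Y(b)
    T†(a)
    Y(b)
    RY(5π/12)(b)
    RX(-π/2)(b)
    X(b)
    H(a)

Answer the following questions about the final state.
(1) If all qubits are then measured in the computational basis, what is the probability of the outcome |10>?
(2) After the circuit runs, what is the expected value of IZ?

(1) Outcome |10> occurs with probability 1/2 - sqrt(2)/4.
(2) The expectation value of IZ is 1.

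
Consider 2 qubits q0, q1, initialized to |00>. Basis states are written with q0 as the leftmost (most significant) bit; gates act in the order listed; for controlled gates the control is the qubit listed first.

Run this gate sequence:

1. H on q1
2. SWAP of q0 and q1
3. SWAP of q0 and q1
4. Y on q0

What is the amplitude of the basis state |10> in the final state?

The amplitude on |10> is sqrt(2)*I/2.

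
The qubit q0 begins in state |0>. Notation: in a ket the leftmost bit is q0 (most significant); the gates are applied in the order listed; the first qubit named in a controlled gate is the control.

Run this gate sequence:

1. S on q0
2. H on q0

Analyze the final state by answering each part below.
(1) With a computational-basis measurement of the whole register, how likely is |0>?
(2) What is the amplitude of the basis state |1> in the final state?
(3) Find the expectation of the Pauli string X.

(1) A full measurement returns |0> with probability 1/2.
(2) The final state's coefficient on |1> equals sqrt(2)/2.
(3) In the final state, X has expectation 1.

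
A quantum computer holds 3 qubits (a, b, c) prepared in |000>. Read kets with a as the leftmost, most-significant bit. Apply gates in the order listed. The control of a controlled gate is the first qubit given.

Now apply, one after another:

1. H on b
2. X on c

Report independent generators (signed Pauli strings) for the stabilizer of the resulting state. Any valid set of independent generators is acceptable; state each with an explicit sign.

The final state is stabilized by the group generated by +IXI, +ZII, -IIZ; other independent generating sets are equally valid.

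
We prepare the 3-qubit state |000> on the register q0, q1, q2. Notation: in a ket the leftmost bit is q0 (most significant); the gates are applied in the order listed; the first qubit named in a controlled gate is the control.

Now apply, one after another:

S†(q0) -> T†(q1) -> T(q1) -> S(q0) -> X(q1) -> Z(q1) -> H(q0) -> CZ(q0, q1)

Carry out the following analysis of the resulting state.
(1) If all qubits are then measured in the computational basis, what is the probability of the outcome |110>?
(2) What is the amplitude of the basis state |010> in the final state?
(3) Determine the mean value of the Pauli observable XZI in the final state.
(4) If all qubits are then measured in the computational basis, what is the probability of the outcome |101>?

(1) Outcome |110> occurs with probability 1/2. Key observation: the block from step 1 through step 4 cancels to the identity and can be dropped.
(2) The amplitude on |010> is -sqrt(2)/2.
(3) The observable XZI averages to 1.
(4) Outcome |101> occurs with probability 0.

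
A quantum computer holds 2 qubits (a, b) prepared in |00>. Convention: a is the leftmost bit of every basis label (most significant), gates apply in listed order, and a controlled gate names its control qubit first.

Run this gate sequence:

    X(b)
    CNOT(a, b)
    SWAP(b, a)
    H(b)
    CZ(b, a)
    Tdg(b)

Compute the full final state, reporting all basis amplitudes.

After the circuit, the state carries amplitude 0 on |00>, 0 on |01>, sqrt(2)/2 on |10>, sqrt(2)*exp(3*I*pi/4)/2 on |11>.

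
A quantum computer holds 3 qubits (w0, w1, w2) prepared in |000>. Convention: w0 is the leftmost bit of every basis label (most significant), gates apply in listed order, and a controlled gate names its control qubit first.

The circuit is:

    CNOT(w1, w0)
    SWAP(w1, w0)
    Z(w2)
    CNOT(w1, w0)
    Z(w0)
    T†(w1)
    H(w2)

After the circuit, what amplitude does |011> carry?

The final state's coefficient on |011> equals 0.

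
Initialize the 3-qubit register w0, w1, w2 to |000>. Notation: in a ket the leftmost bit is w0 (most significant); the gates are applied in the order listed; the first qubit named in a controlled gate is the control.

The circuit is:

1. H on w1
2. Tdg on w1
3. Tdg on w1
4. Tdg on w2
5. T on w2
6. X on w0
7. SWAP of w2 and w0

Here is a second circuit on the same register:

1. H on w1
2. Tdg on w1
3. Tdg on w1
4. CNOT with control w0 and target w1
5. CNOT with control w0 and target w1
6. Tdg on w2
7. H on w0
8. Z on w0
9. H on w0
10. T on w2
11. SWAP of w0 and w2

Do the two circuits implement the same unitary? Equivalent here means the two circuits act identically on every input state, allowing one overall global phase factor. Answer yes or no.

Yes: on every input state the two circuits agree up to one overall phase factor.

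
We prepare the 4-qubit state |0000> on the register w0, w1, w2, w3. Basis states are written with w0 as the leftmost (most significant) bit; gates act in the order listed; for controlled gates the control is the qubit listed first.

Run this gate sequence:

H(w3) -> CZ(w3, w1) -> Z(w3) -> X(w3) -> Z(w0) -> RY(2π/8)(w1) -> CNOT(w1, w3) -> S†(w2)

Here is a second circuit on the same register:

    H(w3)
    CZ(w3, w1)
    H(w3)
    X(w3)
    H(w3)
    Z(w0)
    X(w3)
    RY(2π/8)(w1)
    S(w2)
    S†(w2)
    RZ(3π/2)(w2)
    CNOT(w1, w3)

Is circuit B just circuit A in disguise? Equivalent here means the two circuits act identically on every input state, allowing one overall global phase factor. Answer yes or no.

Yes, they are equivalent — the unitaries differ by at most a global phase.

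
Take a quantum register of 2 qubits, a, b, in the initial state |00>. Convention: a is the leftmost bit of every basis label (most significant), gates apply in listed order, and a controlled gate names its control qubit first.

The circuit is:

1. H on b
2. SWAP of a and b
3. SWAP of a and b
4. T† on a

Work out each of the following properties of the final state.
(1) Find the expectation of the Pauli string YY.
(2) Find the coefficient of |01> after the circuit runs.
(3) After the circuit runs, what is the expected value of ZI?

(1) In the final state, YY has expectation 0. Key observation: steps 2-3 multiply out to the identity, so the circuit reduces to the remaining gates.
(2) The final state's coefficient on |01> equals sqrt(2)/2.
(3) The expectation value of ZI is 1.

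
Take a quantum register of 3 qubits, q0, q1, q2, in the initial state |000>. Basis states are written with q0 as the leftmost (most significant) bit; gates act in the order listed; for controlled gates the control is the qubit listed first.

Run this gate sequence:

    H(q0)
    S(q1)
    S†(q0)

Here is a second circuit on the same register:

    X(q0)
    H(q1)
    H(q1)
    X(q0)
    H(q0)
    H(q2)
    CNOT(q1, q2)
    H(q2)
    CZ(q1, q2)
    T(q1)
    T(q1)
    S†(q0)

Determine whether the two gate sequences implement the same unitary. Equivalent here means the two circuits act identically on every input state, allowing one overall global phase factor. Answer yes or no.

Yes, they are equivalent — the unitaries differ by at most a global phase.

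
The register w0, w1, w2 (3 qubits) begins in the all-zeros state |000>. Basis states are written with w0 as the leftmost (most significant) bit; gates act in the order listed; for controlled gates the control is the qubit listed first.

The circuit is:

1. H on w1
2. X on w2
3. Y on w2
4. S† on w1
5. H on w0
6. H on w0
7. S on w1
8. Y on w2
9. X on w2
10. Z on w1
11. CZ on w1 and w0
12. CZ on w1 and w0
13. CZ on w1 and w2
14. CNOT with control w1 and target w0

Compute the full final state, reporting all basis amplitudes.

After the circuit, the state carries amplitude sqrt(2)/2 on |000>, -sqrt(2)/2 on |110>, and 0 on every other basis state. Key observation: gates 2-9 undo each other exactly, leaving only the rest of the circuit to track.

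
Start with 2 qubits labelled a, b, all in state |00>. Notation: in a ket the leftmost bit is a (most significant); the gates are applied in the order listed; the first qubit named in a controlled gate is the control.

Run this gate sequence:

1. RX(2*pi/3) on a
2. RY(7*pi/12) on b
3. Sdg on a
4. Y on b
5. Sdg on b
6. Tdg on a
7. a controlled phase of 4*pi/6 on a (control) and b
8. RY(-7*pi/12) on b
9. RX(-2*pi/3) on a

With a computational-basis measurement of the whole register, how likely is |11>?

The probability of measuring |11> is -3*sqrt(6)/64 + 3*sqrt(3)/128 + 9*sqrt(2)/256 + 81/256.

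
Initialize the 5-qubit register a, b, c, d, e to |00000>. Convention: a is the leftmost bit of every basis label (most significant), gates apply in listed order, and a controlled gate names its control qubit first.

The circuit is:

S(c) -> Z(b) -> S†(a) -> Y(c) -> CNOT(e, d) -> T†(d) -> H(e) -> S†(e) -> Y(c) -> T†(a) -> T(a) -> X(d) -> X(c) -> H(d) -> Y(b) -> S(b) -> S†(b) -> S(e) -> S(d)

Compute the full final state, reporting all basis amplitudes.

The resulting statevector has amplitude I/2 on |01100>, I/2 on |01101>, 1/2 on |01110>, 1/2 on |01111>, and 0 on every other basis state.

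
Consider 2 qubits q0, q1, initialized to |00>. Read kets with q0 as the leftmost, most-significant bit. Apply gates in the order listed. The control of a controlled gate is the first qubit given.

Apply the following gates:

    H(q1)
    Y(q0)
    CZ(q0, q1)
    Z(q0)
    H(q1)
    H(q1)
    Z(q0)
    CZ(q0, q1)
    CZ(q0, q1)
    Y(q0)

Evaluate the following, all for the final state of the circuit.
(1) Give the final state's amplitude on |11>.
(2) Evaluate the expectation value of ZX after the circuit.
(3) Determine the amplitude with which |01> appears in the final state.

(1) |11> carries amplitude 0 in the final state. Key observation: gates 3-8 undo each other exactly, leaving only the rest of the circuit to track.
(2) In the final state, ZX has expectation -1.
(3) The amplitude on |01> is -sqrt(2)/2.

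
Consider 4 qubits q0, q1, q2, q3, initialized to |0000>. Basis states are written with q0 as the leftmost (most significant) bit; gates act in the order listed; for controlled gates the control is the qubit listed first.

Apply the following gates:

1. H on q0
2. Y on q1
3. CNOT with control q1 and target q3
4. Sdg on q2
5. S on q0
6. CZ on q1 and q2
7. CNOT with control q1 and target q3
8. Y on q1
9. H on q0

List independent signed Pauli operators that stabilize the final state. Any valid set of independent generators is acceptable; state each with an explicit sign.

The stabilizer group can be generated by -YIII, +IZII, +IIZI, +IIIZ, among other valid generating sets.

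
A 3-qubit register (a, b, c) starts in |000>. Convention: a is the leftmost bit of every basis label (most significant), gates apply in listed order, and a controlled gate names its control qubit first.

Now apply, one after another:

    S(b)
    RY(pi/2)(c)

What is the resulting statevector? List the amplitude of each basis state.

The final amplitudes are sqrt(2)/2 on |000>, sqrt(2)/2 on |001>, and 0 on every other basis state.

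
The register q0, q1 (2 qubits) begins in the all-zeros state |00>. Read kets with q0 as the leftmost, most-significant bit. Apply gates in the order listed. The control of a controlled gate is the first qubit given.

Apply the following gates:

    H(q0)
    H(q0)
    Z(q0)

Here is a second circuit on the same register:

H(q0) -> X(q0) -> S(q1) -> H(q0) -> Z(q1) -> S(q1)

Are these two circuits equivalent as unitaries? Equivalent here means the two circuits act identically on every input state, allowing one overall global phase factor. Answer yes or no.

Yes, they are equivalent — the unitaries differ by at most a global phase.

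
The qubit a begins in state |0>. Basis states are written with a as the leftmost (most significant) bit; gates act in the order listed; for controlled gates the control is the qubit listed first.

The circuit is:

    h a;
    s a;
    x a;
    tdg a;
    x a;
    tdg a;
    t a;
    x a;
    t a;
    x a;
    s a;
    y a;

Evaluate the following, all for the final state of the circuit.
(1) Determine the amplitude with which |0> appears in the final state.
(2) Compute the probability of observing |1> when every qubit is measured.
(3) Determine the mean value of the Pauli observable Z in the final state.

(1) The final state's coefficient on |0> equals sqrt(2)*I/2. Key observation: steps 3-10 multiply out to the identity, so the circuit reduces to the remaining gates.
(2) A full measurement returns |1> with probability 1/2.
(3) In the final state, Z has expectation 0.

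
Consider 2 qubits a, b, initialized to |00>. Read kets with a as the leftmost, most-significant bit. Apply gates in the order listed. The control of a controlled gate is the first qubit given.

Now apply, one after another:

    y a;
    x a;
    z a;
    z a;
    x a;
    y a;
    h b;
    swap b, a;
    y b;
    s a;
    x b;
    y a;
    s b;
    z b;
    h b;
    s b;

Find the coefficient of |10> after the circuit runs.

The amplitude on |10> is -1/2. Key observation: gates 1-6 undo each other exactly, leaving only the rest of the circuit to track.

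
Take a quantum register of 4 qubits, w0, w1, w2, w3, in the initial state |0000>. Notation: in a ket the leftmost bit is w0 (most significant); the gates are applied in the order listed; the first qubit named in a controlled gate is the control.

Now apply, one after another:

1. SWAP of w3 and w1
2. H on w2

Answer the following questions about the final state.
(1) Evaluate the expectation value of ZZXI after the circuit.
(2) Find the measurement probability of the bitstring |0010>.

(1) In the final state, ZZXI has expectation 1.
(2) A full measurement returns |0010> with probability 1/2.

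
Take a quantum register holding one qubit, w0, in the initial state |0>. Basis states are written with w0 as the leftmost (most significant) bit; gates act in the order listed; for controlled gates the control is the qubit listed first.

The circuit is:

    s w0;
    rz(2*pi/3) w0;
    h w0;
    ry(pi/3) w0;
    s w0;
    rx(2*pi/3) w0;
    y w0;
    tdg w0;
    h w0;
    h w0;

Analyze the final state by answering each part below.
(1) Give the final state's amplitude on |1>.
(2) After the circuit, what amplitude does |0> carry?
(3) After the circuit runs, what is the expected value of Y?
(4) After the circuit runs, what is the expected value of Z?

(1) The amplitude on |1> is (-sqrt(6) - sqrt(2))*exp(11*I*pi/12)/4. Key observation: steps 9-10 multiply out to the identity, so the circuit reduces to the remaining gates.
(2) The final state's coefficient on |0> equals (-sqrt(6) + sqrt(2))*exp(2*I*pi/3)/4.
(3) The observable Y averages to sqrt(2)/4.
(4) The expectation value of Z is -sqrt(3)/2.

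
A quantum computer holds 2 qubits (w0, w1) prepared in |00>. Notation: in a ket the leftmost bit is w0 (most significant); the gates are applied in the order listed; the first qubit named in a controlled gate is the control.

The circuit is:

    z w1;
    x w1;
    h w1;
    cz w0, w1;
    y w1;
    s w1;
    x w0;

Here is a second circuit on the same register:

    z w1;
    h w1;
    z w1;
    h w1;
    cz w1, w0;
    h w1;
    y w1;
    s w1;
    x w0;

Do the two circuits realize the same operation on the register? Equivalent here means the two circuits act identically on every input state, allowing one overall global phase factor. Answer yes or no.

No: there is an input state on which the two circuits produce genuinely different outputs (not merely differing by a phase).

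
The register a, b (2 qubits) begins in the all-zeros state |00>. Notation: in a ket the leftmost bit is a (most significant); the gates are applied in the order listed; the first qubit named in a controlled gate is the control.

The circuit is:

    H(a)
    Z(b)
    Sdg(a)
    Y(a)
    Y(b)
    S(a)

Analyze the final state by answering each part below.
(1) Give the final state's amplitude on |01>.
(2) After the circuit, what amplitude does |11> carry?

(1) The amplitude on |01> is -sqrt(2)*I/2.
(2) The final state's coefficient on |11> equals -sqrt(2)*I/2.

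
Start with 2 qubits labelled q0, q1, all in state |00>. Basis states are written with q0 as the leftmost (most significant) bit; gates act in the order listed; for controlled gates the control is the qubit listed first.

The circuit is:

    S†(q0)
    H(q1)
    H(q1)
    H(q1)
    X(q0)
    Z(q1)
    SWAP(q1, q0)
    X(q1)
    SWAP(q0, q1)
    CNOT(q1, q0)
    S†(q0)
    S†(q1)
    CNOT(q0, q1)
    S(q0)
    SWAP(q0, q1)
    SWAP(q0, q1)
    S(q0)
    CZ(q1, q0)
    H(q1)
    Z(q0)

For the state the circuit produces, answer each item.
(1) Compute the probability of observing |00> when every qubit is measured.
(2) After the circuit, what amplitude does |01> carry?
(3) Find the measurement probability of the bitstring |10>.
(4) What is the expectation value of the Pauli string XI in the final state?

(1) A full measurement returns |00> with probability 1/4. Key observation: steps 2-3 multiply out to the identity, so the circuit reduces to the remaining gates.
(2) The final state's coefficient on |01> equals 1/2.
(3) Outcome |10> occurs with probability 1/4.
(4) In the final state, XI has expectation 1.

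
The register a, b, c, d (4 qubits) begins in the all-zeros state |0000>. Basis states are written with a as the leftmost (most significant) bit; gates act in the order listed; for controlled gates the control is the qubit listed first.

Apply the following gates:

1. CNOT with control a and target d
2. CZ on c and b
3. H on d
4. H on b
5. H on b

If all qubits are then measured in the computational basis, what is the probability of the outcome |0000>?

Outcome |0000> occurs with probability 1/2.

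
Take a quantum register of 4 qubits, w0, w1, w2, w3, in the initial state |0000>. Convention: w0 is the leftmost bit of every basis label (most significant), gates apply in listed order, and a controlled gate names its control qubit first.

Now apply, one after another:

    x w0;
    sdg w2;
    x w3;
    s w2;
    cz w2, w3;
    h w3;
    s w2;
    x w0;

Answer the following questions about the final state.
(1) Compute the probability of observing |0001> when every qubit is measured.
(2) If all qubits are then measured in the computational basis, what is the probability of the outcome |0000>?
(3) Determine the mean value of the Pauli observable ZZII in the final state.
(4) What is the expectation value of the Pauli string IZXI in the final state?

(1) The probability of measuring |0001> is 1/2.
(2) Outcome |0000> occurs with probability 1/2.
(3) The observable ZZII averages to 1.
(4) The expectation value of IZXI is 0.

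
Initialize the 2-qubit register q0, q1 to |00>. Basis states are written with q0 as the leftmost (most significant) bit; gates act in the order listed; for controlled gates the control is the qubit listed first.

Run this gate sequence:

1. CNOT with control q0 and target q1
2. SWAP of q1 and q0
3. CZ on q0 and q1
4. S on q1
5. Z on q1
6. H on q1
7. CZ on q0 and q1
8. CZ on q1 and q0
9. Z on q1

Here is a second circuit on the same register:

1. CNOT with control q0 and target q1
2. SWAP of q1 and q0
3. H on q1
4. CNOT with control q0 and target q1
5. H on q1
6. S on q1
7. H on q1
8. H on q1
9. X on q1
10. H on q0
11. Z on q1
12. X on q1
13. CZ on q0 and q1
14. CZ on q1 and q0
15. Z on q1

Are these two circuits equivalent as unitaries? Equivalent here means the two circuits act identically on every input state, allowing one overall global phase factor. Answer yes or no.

No: there is an input state on which the two circuits produce genuinely different outputs (not merely differing by a phase).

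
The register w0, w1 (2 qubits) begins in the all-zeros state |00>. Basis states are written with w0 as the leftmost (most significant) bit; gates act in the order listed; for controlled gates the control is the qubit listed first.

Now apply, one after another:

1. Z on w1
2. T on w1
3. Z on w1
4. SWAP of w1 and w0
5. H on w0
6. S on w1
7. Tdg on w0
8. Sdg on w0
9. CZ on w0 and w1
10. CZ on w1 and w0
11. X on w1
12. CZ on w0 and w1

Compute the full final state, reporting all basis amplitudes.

The resulting statevector has amplitude 0 on |00>, sqrt(2)/2 on |01>, 0 on |10>, sqrt(2)*exp(I*pi/4)/2 on |11>.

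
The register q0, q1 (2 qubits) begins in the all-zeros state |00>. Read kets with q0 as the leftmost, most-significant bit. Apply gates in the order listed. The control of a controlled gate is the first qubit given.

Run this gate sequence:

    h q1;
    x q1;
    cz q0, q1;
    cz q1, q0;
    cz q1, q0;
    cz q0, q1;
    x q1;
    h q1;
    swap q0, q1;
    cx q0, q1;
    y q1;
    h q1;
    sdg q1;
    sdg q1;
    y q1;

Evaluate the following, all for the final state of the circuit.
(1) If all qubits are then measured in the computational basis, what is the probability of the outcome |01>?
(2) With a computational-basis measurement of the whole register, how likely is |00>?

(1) A full measurement returns |01> with probability 1/2.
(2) The probability of measuring |00> is 1/2.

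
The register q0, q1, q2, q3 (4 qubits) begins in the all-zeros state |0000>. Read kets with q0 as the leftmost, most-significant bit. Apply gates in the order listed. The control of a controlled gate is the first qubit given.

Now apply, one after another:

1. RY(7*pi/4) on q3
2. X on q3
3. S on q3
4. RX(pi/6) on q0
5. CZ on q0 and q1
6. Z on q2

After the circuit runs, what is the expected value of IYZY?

The expectation value of IYZY is 0.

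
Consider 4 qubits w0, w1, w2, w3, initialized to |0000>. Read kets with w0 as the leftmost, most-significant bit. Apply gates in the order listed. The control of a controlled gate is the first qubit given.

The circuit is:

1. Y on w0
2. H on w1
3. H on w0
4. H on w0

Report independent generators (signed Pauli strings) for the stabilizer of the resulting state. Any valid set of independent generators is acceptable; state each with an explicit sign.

One valid set of independent stabilizer generators is +IXII, -ZIII, +IIZI, +IIIZ (any independent generating set of the same group is equally correct). Key observation: the block from step 3 through step 4 cancels to the identity and can be dropped.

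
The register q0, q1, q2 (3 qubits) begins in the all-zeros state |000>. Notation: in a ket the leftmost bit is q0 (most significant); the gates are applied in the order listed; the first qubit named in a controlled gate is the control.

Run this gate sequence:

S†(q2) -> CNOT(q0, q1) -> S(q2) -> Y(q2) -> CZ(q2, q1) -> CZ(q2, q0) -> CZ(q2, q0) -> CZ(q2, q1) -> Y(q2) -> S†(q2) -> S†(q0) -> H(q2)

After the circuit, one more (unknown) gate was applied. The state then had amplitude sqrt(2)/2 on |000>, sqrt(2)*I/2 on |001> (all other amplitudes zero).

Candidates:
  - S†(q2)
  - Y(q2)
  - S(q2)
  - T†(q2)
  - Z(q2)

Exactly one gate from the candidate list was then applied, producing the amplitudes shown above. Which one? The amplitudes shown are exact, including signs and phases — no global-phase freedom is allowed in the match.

The unique candidate consistent with the amplitudes is S(q2).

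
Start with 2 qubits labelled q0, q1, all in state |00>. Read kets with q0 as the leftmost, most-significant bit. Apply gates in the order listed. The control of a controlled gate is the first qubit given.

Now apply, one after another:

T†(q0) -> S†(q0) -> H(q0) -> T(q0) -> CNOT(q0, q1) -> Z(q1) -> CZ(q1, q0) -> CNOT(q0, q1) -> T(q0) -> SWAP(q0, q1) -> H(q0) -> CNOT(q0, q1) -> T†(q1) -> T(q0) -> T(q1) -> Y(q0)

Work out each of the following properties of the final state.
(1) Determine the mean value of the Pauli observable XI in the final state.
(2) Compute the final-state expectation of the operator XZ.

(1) In the final state, XI has expectation 0.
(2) The expectation value of XZ is sqrt(2)/2.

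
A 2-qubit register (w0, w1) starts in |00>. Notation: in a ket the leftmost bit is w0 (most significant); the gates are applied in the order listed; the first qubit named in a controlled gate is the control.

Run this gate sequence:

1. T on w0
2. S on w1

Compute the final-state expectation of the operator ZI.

The observable ZI averages to 1.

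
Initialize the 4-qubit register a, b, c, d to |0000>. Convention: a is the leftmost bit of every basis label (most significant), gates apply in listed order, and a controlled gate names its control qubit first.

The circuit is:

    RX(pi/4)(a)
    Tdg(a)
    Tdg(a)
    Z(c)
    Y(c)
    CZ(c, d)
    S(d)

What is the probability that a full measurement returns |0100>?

A full measurement returns |0100> with probability 0.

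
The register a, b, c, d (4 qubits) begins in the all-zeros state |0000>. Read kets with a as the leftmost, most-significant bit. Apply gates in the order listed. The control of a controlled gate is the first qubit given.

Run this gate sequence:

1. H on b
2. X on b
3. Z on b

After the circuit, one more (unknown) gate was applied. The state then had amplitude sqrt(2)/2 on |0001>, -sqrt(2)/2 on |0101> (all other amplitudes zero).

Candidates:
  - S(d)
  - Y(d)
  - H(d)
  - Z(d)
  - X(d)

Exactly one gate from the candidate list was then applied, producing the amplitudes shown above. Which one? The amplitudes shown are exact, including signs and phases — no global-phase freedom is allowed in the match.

The applied gate was X(d).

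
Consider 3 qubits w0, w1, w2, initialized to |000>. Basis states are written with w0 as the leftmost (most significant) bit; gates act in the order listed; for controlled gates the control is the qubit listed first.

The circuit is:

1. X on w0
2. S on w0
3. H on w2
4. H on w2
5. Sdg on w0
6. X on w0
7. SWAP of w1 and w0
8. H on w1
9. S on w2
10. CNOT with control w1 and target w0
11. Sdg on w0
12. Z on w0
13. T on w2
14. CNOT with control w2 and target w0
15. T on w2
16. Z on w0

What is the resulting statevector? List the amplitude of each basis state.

The resulting statevector has amplitude sqrt(2)/2 on |000>, -sqrt(2)*I/2 on |110>, and 0 on every other basis state. Key observation: the block from step 1 through step 6 cancels to the identity and can be dropped.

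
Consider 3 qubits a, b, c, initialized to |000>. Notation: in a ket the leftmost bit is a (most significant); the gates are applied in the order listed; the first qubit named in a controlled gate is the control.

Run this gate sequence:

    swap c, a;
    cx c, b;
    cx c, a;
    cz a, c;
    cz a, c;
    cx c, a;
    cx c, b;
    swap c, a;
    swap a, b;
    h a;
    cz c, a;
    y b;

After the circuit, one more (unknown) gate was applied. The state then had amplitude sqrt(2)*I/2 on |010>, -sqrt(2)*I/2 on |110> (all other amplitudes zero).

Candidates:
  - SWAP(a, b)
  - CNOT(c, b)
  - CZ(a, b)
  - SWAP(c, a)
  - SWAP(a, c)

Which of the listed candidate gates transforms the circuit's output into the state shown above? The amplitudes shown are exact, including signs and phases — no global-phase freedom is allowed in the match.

It was CZ(a, b) that produced the state shown. Key observation: gates 1-8 undo each other exactly, leaving only the rest of the circuit to track.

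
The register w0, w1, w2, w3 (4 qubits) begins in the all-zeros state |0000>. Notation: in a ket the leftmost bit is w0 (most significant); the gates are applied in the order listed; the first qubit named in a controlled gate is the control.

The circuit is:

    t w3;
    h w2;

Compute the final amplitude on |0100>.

|0100> carries amplitude 0 in the final state.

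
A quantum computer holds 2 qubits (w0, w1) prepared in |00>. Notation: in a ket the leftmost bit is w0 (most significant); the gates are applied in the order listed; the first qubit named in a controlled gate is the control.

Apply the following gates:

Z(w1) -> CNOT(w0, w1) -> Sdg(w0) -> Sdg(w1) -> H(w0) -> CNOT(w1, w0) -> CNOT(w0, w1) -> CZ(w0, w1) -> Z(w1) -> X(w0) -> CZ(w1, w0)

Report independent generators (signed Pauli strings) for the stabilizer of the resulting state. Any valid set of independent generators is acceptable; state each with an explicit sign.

One valid set of independent stabilizer generators is +XX, -ZZ (any independent generating set of the same group is equally correct).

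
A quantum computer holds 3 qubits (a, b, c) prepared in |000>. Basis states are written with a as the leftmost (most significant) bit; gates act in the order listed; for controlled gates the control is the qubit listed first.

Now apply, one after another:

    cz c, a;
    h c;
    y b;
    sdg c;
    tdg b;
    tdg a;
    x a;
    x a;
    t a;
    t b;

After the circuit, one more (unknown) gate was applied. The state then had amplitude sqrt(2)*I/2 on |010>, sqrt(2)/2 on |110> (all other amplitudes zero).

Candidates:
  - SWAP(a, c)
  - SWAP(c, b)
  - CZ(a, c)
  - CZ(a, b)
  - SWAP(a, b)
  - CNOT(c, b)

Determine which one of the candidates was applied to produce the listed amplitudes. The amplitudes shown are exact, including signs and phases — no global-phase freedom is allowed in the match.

The applied gate was SWAP(a, c). Key observation: steps 5-10 multiply out to the identity, so the circuit reduces to the remaining gates.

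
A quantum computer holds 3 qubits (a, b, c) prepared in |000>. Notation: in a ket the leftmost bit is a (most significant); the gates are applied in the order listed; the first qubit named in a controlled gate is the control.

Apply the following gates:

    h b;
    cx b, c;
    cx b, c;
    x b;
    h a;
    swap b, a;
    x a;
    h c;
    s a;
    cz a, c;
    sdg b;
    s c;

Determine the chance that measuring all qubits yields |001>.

Outcome |001> occurs with probability 1/8.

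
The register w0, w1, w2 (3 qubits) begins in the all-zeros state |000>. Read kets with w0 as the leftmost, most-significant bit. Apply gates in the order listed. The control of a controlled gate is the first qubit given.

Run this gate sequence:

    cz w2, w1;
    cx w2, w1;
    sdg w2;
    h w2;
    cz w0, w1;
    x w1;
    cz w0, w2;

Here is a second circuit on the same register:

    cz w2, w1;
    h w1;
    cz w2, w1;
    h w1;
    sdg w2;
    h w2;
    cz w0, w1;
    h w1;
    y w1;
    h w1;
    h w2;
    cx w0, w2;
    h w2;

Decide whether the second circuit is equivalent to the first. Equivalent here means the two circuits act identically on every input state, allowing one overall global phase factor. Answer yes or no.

No, they are not equivalent — no single phase factor reconciles the two unitaries.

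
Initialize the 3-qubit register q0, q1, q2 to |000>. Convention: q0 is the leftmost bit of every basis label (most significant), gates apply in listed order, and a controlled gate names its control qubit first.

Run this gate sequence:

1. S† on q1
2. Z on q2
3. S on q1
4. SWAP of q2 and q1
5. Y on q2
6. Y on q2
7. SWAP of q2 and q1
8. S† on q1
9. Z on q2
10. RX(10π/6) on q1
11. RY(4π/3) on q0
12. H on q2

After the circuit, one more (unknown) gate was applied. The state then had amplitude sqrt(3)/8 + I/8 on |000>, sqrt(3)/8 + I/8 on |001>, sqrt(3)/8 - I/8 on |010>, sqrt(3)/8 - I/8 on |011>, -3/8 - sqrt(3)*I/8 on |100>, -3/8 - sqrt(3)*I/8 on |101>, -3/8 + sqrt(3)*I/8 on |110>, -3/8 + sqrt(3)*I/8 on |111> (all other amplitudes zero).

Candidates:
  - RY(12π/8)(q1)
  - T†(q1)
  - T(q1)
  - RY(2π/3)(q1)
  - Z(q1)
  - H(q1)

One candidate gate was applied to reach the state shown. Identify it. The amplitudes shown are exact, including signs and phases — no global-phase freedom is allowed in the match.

The applied gate was H(q1). Key observation: steps 2-9 multiply out to the identity, so the circuit reduces to the remaining gates.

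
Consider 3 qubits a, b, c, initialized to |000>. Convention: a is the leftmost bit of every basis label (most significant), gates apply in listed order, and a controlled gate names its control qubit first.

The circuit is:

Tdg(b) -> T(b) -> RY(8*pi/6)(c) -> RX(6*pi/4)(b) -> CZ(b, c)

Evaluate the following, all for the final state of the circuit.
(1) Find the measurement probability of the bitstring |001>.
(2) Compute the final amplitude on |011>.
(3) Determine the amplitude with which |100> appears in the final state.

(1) Outcome |001> occurs with probability 3/8.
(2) The final state's coefficient on |011> equals sqrt(6)*I/4.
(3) |100> carries amplitude 0 in the final state.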